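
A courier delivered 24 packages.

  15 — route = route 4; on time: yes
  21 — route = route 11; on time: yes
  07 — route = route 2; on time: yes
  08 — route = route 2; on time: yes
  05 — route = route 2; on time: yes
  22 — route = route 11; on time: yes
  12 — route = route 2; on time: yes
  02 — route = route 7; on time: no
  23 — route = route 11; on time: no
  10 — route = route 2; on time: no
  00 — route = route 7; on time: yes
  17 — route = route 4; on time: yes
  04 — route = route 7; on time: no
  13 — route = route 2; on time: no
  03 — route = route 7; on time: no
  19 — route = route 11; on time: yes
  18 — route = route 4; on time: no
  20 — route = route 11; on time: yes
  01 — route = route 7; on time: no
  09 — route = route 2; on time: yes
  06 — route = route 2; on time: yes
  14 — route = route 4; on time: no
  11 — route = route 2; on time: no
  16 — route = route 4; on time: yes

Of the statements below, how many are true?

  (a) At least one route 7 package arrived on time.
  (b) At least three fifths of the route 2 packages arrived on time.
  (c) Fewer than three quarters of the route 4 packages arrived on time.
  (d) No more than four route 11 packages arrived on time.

4

(a) route 7: |A| = 5, |A ∩ B| = 1; needs A ∩ B ≠ ∅ (|A ∩ B| ≥ 1) — true.
(b) route 2: |A| = 9, |A ∩ B| = 6; needs |A ∩ B| / |A| ≥ 3/5 — true.
(c) route 4: |A| = 5, |A ∩ B| = 3; needs |A ∩ B| / |A| < 3/4 — true.
(d) route 11: |A| = 5, |A ∩ B| = 4; needs |A ∩ B| ≤ 4 — true.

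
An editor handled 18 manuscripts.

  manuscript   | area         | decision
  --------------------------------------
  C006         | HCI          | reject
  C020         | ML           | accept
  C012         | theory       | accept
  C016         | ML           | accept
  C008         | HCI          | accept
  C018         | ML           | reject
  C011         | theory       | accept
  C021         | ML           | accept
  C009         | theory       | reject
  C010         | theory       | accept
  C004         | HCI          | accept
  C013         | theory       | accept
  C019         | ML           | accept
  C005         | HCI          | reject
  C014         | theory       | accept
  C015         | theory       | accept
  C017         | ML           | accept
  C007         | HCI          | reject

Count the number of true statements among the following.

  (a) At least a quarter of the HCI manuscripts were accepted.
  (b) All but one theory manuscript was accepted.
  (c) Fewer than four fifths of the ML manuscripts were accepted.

2

(a) HCI: |A| = 5, |A ∩ B| = 2; needs |A ∩ B| / |A| ≥ 1/4 — true.
(b) theory: |A| = 7, |A ∩ B| = 6; needs |A ∖ B| = 1 — true.
(c) ML: |A| = 6, |A ∩ B| = 5; needs |A ∩ B| / |A| < 4/5 — false.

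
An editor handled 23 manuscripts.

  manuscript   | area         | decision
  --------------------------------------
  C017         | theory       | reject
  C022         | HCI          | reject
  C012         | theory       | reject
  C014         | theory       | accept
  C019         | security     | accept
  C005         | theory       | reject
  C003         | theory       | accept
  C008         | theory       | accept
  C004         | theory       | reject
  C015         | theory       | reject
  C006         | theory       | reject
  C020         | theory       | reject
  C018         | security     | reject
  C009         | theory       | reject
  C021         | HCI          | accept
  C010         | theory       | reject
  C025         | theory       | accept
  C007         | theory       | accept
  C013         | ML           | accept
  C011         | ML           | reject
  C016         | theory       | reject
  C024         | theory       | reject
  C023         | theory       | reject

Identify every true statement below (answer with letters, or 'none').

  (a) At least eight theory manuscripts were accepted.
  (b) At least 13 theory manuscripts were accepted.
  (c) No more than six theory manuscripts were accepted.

(c)

|A| = 17, |A ∩ B| = 5, |A ∖ B| = 12.
(a) |A ∩ B| ≥ 8: fails.
(b) |A ∩ B| ≥ 13: fails.
(c) |A ∩ B| ≤ 6: holds.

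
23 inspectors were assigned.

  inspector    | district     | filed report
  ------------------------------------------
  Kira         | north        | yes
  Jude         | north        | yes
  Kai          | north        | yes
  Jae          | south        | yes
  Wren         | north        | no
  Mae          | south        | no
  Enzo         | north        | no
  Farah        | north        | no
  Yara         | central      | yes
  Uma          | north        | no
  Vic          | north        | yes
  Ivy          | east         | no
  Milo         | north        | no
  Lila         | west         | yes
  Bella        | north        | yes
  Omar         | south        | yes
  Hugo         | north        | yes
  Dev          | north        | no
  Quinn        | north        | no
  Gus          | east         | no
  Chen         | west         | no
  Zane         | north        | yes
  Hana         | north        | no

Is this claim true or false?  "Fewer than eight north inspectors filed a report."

True

Truth condition: |A ∩ B| < 8.
|A| = 15, |A ∩ B| = 7, |A ∖ B| = 8.
|A ∩ B| = 7, so the statement is true.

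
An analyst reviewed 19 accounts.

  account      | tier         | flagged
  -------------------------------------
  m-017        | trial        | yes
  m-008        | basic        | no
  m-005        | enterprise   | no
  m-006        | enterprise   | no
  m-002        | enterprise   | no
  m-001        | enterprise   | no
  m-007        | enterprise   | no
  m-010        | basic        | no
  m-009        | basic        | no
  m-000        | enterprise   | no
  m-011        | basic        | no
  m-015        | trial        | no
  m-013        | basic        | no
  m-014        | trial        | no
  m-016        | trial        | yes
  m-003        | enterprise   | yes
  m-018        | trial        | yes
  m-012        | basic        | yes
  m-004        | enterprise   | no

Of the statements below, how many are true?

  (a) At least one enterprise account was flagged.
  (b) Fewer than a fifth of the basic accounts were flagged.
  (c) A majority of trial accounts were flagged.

3

(a) enterprise: |A| = 8, |A ∩ B| = 1; needs A ∩ B ≠ ∅ (|A ∩ B| ≥ 1) — true.
(b) basic: |A| = 6, |A ∩ B| = 1; needs |A ∩ B| / |A| < 1/5 — true.
(c) trial: |A| = 5, |A ∩ B| = 3; needs |A ∩ B| > |A ∖ B| — true.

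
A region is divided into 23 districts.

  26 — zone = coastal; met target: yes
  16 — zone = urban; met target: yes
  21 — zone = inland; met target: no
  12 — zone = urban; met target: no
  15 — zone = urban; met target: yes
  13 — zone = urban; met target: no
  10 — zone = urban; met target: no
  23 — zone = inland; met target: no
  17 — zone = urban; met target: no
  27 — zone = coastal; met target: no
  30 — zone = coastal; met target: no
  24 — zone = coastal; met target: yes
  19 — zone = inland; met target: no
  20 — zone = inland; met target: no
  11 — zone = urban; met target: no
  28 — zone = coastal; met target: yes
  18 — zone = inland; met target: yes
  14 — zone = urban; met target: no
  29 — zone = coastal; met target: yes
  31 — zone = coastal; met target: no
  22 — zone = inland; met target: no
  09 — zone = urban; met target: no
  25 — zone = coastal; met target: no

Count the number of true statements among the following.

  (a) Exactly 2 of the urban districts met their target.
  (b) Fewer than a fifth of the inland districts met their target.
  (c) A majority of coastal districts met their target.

(a) urban: |A| = 9, |A ∩ B| = 2; needs |A ∩ B| = 2 — true.
(b) inland: |A| = 6, |A ∩ B| = 1; needs |A ∩ B| / |A| < 1/5 — true.
(c) coastal: |A| = 8, |A ∩ B| = 4; needs |A ∩ B| > |A ∖ B| — false.

2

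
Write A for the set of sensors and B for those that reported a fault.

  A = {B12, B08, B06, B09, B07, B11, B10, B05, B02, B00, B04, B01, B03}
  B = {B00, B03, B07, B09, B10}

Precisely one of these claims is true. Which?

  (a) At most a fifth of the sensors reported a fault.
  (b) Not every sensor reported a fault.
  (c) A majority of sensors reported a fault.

(b)

|A| = 13, |A ∩ B| = 5, |A ∖ B| = 8.
(a) requires |A ∩ B| / |A| ≤ 1/5: false.
(b) requires A ⊄ B (|A ∖ B| ≥ 1): true.
(c) requires |A ∩ B| > |A ∖ B|: false.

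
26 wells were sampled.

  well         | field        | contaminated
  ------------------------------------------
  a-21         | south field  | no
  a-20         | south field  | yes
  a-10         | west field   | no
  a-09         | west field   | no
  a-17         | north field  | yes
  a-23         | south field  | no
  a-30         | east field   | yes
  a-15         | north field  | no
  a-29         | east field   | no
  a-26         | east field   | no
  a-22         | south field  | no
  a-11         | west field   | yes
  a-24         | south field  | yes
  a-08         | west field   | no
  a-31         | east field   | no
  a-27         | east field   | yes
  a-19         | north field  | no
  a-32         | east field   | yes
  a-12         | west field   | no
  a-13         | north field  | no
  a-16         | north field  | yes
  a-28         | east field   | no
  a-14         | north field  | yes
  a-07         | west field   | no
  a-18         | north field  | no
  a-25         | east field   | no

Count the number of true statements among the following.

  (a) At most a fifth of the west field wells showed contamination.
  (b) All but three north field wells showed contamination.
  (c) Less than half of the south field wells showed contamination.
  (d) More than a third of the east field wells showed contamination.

3

(a) west field: |A| = 6, |A ∩ B| = 1; needs |A ∩ B| / |A| ≤ 1/5 — true.
(b) north field: |A| = 7, |A ∩ B| = 3; needs |A ∖ B| = 3 — false.
(c) south field: |A| = 5, |A ∩ B| = 2; needs |A ∩ B| < |A ∖ B| — true.
(d) east field: |A| = 8, |A ∩ B| = 3; needs |A ∩ B| / |A| > 1/3 — true.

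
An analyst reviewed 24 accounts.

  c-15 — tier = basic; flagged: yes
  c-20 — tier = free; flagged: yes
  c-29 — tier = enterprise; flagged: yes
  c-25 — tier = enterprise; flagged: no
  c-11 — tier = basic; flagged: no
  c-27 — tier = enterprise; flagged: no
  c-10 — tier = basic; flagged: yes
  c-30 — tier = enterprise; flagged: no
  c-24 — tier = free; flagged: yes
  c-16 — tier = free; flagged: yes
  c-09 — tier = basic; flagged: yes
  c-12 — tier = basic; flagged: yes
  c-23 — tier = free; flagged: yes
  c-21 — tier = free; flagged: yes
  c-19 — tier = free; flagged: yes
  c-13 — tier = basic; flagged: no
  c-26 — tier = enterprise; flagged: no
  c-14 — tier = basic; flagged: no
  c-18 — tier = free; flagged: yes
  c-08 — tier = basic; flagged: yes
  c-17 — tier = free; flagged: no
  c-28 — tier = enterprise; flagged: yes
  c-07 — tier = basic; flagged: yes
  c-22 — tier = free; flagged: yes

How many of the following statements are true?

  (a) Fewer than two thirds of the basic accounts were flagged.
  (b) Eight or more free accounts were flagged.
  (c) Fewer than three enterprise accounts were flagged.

2

(a) basic: |A| = 9, |A ∩ B| = 6; needs |A ∩ B| / |A| < 2/3 — false.
(b) free: |A| = 9, |A ∩ B| = 8; needs |A ∩ B| ≥ 8 — true.
(c) enterprise: |A| = 6, |A ∩ B| = 2; needs |A ∩ B| < 3 — true.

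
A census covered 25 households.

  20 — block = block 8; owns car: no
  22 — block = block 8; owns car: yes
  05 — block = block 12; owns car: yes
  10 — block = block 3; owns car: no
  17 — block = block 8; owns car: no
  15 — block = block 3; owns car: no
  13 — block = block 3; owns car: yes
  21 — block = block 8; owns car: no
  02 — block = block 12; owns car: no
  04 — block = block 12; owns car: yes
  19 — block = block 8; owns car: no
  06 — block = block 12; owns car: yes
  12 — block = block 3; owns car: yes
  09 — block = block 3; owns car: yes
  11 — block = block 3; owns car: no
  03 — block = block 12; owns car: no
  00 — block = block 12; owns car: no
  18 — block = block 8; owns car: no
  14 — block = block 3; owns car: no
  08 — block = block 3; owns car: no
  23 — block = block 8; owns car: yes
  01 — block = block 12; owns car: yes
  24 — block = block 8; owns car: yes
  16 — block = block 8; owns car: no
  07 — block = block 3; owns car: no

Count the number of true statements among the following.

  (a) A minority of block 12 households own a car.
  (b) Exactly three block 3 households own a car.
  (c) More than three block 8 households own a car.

(a) block 12: |A| = 7, |A ∩ B| = 4; needs |A ∩ B| < |A ∖ B| — false.
(b) block 3: |A| = 9, |A ∩ B| = 3; needs |A ∩ B| = 3 — true.
(c) block 8: |A| = 9, |A ∩ B| = 3; needs |A ∩ B| > 3 — false.

1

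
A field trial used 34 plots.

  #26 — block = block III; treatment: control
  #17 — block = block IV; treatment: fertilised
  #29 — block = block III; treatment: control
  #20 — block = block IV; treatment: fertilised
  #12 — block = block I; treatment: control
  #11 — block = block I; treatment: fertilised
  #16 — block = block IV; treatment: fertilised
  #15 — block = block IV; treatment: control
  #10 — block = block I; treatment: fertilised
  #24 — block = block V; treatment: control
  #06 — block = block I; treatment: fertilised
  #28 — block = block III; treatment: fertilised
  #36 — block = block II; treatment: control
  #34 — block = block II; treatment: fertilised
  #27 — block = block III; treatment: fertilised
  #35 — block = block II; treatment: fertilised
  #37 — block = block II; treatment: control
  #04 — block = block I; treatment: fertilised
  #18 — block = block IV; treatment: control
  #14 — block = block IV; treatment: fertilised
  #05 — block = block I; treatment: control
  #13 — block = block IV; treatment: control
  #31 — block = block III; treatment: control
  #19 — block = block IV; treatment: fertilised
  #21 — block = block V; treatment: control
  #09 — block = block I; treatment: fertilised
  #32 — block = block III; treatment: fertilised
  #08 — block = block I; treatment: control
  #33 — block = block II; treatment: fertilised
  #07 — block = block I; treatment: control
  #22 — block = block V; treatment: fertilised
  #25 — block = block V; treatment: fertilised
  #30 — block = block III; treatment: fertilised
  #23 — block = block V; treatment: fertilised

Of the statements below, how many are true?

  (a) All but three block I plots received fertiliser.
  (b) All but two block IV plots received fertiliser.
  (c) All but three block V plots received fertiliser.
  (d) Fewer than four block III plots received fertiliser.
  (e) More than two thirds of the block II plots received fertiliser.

(a) block I: |A| = 9, |A ∩ B| = 5; needs |A ∖ B| = 3 — false.
(b) block IV: |A| = 8, |A ∩ B| = 5; needs |A ∖ B| = 2 — false.
(c) block V: |A| = 5, |A ∩ B| = 3; needs |A ∖ B| = 3 — false.
(d) block III: |A| = 7, |A ∩ B| = 4; needs |A ∩ B| < 4 — false.
(e) block II: |A| = 5, |A ∩ B| = 3; needs |A ∩ B| / |A| > 2/3 — false.

0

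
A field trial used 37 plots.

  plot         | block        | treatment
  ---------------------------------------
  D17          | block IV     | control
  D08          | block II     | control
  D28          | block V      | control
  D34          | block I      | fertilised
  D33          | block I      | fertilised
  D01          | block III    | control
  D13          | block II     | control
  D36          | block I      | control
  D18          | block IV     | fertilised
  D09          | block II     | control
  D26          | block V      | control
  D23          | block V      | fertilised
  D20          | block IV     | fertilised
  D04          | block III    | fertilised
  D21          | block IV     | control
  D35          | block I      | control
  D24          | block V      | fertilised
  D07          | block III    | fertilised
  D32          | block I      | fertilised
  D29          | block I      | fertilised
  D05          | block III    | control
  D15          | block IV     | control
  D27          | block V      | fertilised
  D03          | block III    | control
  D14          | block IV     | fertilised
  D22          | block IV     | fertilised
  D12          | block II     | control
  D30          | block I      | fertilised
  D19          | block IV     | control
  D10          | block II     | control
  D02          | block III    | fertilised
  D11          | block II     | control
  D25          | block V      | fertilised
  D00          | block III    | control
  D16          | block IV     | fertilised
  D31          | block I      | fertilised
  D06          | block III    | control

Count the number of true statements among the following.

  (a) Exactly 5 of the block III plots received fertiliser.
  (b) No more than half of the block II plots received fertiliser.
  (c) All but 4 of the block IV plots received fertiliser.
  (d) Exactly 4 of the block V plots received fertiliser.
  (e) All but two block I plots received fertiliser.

(a) block III: |A| = 8, |A ∩ B| = 3; needs |A ∩ B| = 5 — false.
(b) block II: |A| = 6, |A ∩ B| = 0; needs |A ∩ B| ≤ |A ∖ B| — true.
(c) block IV: |A| = 9, |A ∩ B| = 5; needs |A ∖ B| = 4 — true.
(d) block V: |A| = 6, |A ∩ B| = 4; needs |A ∩ B| = 4 — true.
(e) block I: |A| = 8, |A ∩ B| = 6; needs |A ∖ B| = 2 — true.

4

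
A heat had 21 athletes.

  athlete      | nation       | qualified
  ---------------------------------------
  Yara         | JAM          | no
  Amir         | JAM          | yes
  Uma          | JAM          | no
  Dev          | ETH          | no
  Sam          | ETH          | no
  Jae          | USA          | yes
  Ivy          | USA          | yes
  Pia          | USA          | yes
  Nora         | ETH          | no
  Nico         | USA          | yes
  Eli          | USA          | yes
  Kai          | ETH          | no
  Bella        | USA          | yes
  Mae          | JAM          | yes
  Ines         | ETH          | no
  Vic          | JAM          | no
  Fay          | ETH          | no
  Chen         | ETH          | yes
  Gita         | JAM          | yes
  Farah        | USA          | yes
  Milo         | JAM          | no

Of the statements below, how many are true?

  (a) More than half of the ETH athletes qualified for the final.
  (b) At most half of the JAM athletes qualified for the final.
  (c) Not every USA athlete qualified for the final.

(a) ETH: |A| = 7, |A ∩ B| = 1; needs |A ∩ B| > |A ∖ B| — false.
(b) JAM: |A| = 7, |A ∩ B| = 3; needs |A ∩ B| ≤ |A ∖ B| — true.
(c) USA: |A| = 7, |A ∩ B| = 7; needs A ⊄ B (|A ∖ B| ≥ 1) — false.

1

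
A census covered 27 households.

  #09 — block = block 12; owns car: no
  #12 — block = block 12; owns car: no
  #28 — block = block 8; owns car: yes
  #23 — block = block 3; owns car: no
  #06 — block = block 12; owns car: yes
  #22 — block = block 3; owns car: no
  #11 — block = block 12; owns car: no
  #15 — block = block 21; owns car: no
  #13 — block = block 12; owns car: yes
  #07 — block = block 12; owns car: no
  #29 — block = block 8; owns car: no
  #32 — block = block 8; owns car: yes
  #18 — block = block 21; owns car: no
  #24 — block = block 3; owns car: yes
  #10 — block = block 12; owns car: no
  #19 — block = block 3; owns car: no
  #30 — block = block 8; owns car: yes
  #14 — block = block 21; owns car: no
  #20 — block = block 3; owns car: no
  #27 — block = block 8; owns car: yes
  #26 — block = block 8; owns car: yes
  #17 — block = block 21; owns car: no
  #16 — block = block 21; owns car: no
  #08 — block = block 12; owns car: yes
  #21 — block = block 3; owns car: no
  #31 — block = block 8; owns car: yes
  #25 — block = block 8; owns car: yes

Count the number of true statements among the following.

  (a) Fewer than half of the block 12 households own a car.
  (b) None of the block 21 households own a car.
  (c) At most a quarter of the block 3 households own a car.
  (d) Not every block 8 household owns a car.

4

(a) block 12: |A| = 8, |A ∩ B| = 3; needs |A ∩ B| < |A ∖ B| — true.
(b) block 21: |A| = 5, |A ∩ B| = 0; needs A ∩ B = ∅ (|A ∩ B| = 0) — true.
(c) block 3: |A| = 6, |A ∩ B| = 1; needs |A ∩ B| / |A| ≤ 1/4 — true.
(d) block 8: |A| = 8, |A ∩ B| = 7; needs A ⊄ B (|A ∖ B| ≥ 1) — true.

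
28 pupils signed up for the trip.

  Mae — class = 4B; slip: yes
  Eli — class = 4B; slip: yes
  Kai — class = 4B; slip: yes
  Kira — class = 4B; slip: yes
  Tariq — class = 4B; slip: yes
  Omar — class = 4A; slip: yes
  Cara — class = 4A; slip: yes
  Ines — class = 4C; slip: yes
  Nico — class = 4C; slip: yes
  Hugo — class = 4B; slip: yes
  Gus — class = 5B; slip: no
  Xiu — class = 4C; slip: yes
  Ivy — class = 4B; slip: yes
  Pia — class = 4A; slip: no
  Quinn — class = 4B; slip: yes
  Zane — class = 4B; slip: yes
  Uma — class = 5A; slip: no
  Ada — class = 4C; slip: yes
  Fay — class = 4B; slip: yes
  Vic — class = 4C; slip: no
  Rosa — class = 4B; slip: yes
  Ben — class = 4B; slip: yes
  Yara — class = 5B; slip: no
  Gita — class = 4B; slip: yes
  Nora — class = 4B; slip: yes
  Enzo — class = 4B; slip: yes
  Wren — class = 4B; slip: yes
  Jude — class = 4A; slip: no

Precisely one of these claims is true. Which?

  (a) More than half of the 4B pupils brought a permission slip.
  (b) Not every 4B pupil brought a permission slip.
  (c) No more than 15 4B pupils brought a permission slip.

|A| = 16, |A ∩ B| = 16, |A ∖ B| = 0.
(a) requires |A ∩ B| > |A ∖ B|: true.
(b) requires A ⊄ B (|A ∖ B| ≥ 1): false.
(c) requires |A ∩ B| ≤ 15: false.

(a)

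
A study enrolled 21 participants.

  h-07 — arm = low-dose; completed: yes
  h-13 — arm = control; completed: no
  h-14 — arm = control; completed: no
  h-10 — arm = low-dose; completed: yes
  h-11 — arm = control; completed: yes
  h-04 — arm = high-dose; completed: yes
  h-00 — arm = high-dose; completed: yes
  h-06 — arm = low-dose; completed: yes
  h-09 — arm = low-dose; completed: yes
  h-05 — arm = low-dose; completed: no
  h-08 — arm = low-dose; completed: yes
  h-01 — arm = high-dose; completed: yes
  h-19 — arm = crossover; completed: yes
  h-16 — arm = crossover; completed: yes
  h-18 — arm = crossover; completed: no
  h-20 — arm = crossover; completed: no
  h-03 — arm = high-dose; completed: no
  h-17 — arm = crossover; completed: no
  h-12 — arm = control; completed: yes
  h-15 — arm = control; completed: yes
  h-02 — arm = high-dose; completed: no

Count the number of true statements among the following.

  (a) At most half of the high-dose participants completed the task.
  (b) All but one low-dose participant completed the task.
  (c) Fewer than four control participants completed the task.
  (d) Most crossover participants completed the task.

(a) high-dose: |A| = 5, |A ∩ B| = 3; needs |A ∩ B| ≤ |A ∖ B| — false.
(b) low-dose: |A| = 6, |A ∩ B| = 5; needs |A ∖ B| = 1 — true.
(c) control: |A| = 5, |A ∩ B| = 3; needs |A ∩ B| < 4 — true.
(d) crossover: |A| = 5, |A ∩ B| = 2; needs |A ∩ B| > |A ∖ B| — false.

2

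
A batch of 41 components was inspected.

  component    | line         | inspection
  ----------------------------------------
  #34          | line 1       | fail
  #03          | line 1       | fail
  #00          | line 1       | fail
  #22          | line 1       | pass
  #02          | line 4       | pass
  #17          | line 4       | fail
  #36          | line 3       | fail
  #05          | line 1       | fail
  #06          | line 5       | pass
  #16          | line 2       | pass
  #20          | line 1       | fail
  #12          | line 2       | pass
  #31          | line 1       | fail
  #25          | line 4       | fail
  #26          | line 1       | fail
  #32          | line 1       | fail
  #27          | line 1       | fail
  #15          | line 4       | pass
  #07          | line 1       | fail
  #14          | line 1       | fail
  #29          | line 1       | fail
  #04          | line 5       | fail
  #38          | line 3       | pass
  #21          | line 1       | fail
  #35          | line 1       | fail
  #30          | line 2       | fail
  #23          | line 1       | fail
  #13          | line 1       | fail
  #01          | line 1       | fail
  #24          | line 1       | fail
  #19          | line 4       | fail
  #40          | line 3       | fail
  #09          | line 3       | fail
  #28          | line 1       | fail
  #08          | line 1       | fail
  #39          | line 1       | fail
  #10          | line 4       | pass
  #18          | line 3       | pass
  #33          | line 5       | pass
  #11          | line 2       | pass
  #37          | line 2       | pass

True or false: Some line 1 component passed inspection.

'Some line 1 component passed inspection' holds iff A ∩ B ≠ ∅ (|A ∩ B| ≥ 1).
|A| = 22, |A ∩ B| = 1, |A ∖ B| = 21.
So the statement is true.

True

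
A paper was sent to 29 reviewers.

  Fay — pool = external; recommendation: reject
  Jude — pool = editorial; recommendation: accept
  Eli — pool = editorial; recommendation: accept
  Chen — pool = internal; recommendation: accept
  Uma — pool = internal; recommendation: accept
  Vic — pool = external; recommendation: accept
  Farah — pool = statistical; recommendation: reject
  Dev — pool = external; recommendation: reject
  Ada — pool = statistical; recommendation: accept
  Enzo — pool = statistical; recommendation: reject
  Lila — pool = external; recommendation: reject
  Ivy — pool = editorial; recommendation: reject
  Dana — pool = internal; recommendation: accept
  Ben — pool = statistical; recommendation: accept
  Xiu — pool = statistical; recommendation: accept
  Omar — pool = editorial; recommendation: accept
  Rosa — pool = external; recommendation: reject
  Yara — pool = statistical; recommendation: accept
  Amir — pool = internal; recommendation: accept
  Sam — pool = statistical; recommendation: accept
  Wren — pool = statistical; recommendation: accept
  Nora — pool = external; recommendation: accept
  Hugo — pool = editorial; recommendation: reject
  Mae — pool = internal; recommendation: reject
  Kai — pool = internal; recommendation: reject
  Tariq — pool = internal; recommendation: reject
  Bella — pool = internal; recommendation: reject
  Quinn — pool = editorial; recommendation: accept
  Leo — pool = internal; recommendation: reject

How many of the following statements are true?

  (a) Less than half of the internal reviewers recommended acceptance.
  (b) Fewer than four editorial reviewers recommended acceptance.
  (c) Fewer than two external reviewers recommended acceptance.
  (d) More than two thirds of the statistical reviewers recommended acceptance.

2

(a) internal: |A| = 9, |A ∩ B| = 4; needs |A ∩ B| < |A ∖ B| — true.
(b) editorial: |A| = 6, |A ∩ B| = 4; needs |A ∩ B| < 4 — false.
(c) external: |A| = 6, |A ∩ B| = 2; needs |A ∩ B| < 2 — false.
(d) statistical: |A| = 8, |A ∩ B| = 6; needs |A ∩ B| / |A| > 2/3 — true.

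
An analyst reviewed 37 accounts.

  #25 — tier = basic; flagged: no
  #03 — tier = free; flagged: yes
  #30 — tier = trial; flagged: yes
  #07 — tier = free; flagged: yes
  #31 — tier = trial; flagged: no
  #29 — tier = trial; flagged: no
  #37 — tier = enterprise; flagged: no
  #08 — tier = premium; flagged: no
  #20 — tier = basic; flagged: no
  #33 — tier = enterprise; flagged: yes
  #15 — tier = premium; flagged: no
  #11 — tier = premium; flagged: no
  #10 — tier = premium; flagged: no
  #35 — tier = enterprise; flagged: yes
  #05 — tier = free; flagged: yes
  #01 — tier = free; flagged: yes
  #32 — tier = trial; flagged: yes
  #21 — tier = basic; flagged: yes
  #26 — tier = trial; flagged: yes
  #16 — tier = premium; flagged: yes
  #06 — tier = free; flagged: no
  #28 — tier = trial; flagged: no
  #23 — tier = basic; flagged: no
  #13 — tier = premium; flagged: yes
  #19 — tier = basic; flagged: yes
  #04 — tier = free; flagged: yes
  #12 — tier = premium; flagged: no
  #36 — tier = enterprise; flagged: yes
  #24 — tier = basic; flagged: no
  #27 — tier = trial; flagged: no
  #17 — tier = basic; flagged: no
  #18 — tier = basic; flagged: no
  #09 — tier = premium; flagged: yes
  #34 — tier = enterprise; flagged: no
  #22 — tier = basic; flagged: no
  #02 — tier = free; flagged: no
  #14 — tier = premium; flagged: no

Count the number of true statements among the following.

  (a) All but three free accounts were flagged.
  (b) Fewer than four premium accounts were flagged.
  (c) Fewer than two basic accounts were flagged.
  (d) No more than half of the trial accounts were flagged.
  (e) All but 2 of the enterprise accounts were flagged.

3

(a) free: |A| = 7, |A ∩ B| = 5; needs |A ∖ B| = 3 — false.
(b) premium: |A| = 9, |A ∩ B| = 3; needs |A ∩ B| < 4 — true.
(c) basic: |A| = 9, |A ∩ B| = 2; needs |A ∩ B| < 2 — false.
(d) trial: |A| = 7, |A ∩ B| = 3; needs |A ∩ B| ≤ |A ∖ B| — true.
(e) enterprise: |A| = 5, |A ∩ B| = 3; needs |A ∖ B| = 2 — true.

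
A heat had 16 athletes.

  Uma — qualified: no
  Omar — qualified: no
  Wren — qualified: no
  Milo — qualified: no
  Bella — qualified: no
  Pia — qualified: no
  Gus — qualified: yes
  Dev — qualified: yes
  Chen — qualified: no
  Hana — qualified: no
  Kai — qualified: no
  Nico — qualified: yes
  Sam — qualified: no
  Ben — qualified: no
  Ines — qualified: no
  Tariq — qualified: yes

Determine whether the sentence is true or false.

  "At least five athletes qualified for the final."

False

'At least five athletes qualified for the final' holds iff |A ∩ B| ≥ 5.
|A| = 16, |A ∩ B| = 4, |A ∖ B| = 12.
|A ∩ B| = 4, so the statement is false.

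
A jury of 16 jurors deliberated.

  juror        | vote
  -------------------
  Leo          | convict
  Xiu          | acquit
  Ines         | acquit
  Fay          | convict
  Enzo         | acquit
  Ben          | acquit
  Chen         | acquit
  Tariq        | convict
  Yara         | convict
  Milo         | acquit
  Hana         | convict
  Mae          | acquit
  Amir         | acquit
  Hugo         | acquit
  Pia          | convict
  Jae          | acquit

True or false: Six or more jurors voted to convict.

Truth condition: |A ∩ B| ≥ 6.
|A| = 16, |A ∩ B| = 6, |A ∖ B| = 10.
|A ∩ B| = 6, so the statement is true.

True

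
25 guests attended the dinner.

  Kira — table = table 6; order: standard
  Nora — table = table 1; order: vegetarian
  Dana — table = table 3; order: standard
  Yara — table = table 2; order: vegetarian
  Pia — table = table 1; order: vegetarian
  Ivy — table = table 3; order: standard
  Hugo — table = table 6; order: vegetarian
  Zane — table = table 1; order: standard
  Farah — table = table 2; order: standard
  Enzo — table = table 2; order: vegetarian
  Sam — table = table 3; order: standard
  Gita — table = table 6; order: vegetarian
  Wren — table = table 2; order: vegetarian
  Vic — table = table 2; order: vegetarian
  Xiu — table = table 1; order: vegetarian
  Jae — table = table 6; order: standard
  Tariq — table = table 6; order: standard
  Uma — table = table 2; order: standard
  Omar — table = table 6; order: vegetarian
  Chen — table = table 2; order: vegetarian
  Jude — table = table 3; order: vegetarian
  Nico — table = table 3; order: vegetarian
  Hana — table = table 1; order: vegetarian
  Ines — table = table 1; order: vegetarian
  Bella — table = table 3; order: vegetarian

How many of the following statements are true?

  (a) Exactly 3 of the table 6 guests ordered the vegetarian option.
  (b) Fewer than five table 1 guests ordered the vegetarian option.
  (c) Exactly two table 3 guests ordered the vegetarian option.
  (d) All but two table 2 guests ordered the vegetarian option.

(a) table 6: |A| = 6, |A ∩ B| = 3; needs |A ∩ B| = 3 — true.
(b) table 1: |A| = 6, |A ∩ B| = 5; needs |A ∩ B| < 5 — false.
(c) table 3: |A| = 6, |A ∩ B| = 3; needs |A ∩ B| = 2 — false.
(d) table 2: |A| = 7, |A ∩ B| = 5; needs |A ∖ B| = 2 — true.

2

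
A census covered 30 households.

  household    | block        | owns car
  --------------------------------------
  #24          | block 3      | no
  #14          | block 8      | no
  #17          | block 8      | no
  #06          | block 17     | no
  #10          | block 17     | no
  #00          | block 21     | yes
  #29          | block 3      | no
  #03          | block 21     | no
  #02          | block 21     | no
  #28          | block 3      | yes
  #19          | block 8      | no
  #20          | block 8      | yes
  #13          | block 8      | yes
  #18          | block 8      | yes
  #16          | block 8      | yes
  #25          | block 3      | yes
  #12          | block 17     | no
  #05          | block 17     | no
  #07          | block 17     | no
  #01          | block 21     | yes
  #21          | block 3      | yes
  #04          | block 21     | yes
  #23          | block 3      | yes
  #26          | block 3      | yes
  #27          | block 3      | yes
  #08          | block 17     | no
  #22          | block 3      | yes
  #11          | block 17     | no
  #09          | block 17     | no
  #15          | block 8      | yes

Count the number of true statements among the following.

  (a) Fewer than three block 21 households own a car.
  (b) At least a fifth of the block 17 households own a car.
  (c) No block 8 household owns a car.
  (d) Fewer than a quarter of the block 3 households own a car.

0

(a) block 21: |A| = 5, |A ∩ B| = 3; needs |A ∩ B| < 3 — false.
(b) block 17: |A| = 8, |A ∩ B| = 0; needs |A ∩ B| / |A| ≥ 1/5 — false.
(c) block 8: |A| = 8, |A ∩ B| = 5; needs A ∩ B = ∅ (|A ∩ B| = 0) — false.
(d) block 3: |A| = 9, |A ∩ B| = 7; needs |A ∩ B| / |A| < 1/4 — false.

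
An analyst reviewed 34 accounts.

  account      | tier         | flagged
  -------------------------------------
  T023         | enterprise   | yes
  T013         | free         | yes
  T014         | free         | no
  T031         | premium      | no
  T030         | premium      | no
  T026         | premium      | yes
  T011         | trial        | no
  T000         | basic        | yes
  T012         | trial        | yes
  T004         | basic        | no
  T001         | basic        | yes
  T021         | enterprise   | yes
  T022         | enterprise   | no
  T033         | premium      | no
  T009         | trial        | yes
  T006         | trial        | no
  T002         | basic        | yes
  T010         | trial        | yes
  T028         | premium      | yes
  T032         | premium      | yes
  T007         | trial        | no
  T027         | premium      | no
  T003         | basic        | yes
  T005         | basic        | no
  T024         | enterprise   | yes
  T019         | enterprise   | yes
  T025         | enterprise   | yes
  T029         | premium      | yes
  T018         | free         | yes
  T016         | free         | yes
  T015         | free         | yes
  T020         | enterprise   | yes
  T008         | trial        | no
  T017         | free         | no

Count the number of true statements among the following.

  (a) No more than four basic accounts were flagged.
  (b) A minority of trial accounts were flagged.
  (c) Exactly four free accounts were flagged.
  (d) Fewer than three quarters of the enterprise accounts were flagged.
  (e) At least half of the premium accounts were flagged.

4

(a) basic: |A| = 6, |A ∩ B| = 4; needs |A ∩ B| ≤ 4 — true.
(b) trial: |A| = 7, |A ∩ B| = 3; needs |A ∩ B| < |A ∖ B| — true.
(c) free: |A| = 6, |A ∩ B| = 4; needs |A ∩ B| = 4 — true.
(d) enterprise: |A| = 7, |A ∩ B| = 6; needs |A ∩ B| / |A| < 3/4 — false.
(e) premium: |A| = 8, |A ∩ B| = 4; needs |A ∩ B| ≥ |A ∖ B| — true.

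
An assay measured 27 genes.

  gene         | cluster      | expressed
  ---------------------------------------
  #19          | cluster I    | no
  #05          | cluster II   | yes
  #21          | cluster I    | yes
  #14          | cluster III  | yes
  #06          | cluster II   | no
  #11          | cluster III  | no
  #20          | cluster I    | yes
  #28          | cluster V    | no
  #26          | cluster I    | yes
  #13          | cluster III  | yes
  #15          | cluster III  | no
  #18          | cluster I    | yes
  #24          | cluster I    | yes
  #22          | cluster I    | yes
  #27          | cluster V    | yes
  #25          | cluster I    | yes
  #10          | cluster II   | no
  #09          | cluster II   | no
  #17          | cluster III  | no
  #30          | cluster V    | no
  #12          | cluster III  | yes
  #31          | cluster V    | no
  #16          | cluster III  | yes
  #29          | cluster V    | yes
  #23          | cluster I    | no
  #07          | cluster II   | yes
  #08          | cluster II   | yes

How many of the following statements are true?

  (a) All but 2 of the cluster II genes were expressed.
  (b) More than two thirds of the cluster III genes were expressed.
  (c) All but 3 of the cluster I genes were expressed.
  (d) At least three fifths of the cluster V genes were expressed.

0

(a) cluster II: |A| = 6, |A ∩ B| = 3; needs |A ∖ B| = 2 — false.
(b) cluster III: |A| = 7, |A ∩ B| = 4; needs |A ∩ B| / |A| > 2/3 — false.
(c) cluster I: |A| = 9, |A ∩ B| = 7; needs |A ∖ B| = 3 — false.
(d) cluster V: |A| = 5, |A ∩ B| = 2; needs |A ∩ B| / |A| ≥ 3/5 — false.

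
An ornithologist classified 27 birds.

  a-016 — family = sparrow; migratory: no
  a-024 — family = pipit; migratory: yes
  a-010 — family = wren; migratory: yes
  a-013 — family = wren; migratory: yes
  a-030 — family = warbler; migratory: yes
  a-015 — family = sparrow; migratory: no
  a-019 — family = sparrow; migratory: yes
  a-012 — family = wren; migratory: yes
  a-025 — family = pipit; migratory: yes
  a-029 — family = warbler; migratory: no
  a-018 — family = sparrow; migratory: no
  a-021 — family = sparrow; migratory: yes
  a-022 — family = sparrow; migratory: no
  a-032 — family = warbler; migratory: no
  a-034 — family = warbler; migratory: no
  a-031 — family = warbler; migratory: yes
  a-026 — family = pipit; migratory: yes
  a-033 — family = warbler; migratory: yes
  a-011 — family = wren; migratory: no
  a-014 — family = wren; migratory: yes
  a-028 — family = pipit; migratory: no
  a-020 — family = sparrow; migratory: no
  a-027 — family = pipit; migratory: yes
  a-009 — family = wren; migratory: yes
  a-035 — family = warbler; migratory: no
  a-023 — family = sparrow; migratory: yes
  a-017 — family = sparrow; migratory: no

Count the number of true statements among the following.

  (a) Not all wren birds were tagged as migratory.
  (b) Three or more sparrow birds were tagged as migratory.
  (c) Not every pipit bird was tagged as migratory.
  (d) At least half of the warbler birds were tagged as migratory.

(a) wren: |A| = 6, |A ∩ B| = 5; needs A ⊄ B (|A ∖ B| ≥ 1) — true.
(b) sparrow: |A| = 9, |A ∩ B| = 3; needs |A ∩ B| ≥ 3 — true.
(c) pipit: |A| = 5, |A ∩ B| = 4; needs A ⊄ B (|A ∖ B| ≥ 1) — true.
(d) warbler: |A| = 7, |A ∩ B| = 3; needs |A ∩ B| ≥ |A ∖ B| — false.

3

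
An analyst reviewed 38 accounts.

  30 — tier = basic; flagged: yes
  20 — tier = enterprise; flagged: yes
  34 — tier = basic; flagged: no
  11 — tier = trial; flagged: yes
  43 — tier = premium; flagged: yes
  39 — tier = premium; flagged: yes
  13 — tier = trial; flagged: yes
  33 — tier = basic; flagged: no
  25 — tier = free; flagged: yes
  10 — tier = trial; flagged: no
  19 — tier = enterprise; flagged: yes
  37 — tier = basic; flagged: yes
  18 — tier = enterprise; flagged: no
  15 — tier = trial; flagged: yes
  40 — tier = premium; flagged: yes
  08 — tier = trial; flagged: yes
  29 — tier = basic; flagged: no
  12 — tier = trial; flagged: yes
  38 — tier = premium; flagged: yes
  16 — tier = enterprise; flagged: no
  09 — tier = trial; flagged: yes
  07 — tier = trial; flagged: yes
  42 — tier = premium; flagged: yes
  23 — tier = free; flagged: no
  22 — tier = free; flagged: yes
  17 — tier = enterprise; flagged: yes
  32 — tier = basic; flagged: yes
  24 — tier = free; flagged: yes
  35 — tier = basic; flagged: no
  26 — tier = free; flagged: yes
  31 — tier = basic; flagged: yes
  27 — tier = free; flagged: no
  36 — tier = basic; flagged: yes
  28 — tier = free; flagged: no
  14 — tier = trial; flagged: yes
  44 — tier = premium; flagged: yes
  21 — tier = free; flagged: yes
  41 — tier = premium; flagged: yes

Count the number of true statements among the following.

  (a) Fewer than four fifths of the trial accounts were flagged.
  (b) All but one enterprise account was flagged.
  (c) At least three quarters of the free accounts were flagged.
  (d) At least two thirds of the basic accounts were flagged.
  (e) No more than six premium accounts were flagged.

(a) trial: |A| = 9, |A ∩ B| = 8; needs |A ∩ B| / |A| < 4/5 — false.
(b) enterprise: |A| = 5, |A ∩ B| = 3; needs |A ∖ B| = 1 — false.
(c) free: |A| = 8, |A ∩ B| = 5; needs |A ∩ B| / |A| ≥ 3/4 — false.
(d) basic: |A| = 9, |A ∩ B| = 5; needs |A ∩ B| / |A| ≥ 2/3 — false.
(e) premium: |A| = 7, |A ∩ B| = 7; needs |A ∩ B| ≤ 6 — false.

0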